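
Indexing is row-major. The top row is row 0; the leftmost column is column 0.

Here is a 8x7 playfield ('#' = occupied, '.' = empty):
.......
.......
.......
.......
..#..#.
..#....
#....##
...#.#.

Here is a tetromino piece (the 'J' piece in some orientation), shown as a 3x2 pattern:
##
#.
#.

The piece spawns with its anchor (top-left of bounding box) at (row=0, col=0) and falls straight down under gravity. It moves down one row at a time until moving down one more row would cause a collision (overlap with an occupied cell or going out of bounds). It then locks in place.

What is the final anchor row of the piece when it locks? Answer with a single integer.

Spawn at (row=0, col=0). Try each row:
  row 0: fits
  row 1: fits
  row 2: fits
  row 3: fits
  row 4: blocked -> lock at row 3

Answer: 3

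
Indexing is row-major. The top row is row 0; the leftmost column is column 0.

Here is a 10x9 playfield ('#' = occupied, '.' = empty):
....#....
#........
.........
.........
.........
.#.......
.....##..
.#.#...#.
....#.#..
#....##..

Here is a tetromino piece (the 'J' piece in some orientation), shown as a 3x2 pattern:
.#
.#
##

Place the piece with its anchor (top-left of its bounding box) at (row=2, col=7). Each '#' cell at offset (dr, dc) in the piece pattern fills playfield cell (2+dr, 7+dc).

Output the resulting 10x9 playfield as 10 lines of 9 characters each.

Fill (2+0,7+1) = (2,8)
Fill (2+1,7+1) = (3,8)
Fill (2+2,7+0) = (4,7)
Fill (2+2,7+1) = (4,8)

Answer: ....#....
#........
........#
........#
.......##
.#.......
.....##..
.#.#...#.
....#.#..
#....##..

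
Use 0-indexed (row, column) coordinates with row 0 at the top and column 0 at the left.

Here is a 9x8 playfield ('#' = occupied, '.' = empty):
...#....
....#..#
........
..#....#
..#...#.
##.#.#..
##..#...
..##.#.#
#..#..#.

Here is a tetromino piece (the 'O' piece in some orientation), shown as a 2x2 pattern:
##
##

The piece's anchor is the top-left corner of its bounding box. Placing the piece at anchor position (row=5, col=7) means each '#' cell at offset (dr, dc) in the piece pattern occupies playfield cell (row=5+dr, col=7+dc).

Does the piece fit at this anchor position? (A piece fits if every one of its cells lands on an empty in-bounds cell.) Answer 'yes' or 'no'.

Check each piece cell at anchor (5, 7):
  offset (0,0) -> (5,7): empty -> OK
  offset (0,1) -> (5,8): out of bounds -> FAIL
  offset (1,0) -> (6,7): empty -> OK
  offset (1,1) -> (6,8): out of bounds -> FAIL
All cells valid: no

Answer: no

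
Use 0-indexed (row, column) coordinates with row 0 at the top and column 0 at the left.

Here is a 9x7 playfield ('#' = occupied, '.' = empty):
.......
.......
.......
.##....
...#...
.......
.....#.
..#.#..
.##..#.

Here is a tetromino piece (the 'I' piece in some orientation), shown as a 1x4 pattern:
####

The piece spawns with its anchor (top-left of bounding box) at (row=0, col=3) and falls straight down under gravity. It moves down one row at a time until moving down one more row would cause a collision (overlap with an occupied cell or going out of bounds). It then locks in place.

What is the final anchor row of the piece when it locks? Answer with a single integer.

Spawn at (row=0, col=3). Try each row:
  row 0: fits
  row 1: fits
  row 2: fits
  row 3: fits
  row 4: blocked -> lock at row 3

Answer: 3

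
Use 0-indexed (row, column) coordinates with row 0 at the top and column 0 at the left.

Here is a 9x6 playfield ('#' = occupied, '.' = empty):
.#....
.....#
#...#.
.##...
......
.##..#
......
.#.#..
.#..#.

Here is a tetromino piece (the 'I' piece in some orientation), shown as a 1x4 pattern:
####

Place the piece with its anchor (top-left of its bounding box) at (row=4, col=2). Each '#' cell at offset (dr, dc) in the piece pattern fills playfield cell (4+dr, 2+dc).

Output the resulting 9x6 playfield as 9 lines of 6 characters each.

Fill (4+0,2+0) = (4,2)
Fill (4+0,2+1) = (4,3)
Fill (4+0,2+2) = (4,4)
Fill (4+0,2+3) = (4,5)

Answer: .#....
.....#
#...#.
.##...
..####
.##..#
......
.#.#..
.#..#.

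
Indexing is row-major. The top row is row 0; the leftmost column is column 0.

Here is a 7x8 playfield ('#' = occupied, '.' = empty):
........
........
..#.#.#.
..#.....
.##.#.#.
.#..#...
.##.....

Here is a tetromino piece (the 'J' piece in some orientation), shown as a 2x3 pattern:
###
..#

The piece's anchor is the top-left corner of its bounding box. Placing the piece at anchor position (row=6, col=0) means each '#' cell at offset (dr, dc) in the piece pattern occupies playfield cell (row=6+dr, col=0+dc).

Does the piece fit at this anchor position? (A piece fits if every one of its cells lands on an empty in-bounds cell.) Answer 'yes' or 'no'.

Check each piece cell at anchor (6, 0):
  offset (0,0) -> (6,0): empty -> OK
  offset (0,1) -> (6,1): occupied ('#') -> FAIL
  offset (0,2) -> (6,2): occupied ('#') -> FAIL
  offset (1,2) -> (7,2): out of bounds -> FAIL
All cells valid: no

Answer: no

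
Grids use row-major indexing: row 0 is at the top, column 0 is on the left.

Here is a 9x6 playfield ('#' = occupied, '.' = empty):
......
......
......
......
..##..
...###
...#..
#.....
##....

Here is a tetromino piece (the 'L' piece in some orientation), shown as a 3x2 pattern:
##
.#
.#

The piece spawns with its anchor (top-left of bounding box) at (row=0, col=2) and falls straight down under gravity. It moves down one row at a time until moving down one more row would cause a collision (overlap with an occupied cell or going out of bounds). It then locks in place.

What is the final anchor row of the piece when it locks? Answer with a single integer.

Spawn at (row=0, col=2). Try each row:
  row 0: fits
  row 1: fits
  row 2: blocked -> lock at row 1

Answer: 1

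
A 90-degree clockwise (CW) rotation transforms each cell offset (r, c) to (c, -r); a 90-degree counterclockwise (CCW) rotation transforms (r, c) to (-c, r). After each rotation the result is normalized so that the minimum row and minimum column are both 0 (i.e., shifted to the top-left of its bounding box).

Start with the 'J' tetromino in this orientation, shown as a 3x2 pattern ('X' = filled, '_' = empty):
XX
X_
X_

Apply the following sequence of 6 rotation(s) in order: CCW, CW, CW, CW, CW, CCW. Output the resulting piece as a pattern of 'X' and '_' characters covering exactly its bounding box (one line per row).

Answer: _X
_X
XX

Derivation:
Start:
XX
X_
X_
After rotation 1 (CCW):
X__
XXX
After rotation 2 (CW):
XX
X_
X_
After rotation 3 (CW):
XXX
__X
After rotation 4 (CW):
_X
_X
XX
After rotation 5 (CW):
X__
XXX
After rotation 6 (CCW):
_X
_X
XX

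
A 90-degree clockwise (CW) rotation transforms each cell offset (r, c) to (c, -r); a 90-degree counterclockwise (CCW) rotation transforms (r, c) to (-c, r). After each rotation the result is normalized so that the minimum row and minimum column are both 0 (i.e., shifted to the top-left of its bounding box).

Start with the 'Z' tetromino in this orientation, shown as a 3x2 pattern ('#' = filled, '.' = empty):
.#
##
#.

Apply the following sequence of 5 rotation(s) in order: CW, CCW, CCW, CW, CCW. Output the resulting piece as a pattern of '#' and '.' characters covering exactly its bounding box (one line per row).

Answer: ##.
.##

Derivation:
Start:
.#
##
#.
After rotation 1 (CW):
##.
.##
After rotation 2 (CCW):
.#
##
#.
After rotation 3 (CCW):
##.
.##
After rotation 4 (CW):
.#
##
#.
After rotation 5 (CCW):
##.
.##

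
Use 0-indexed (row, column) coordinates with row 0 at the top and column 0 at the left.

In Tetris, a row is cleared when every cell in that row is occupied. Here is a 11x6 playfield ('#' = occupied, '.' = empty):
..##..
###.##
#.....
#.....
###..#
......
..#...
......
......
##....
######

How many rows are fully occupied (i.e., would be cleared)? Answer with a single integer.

Answer: 1

Derivation:
Check each row:
  row 0: 4 empty cells -> not full
  row 1: 1 empty cell -> not full
  row 2: 5 empty cells -> not full
  row 3: 5 empty cells -> not full
  row 4: 2 empty cells -> not full
  row 5: 6 empty cells -> not full
  row 6: 5 empty cells -> not full
  row 7: 6 empty cells -> not full
  row 8: 6 empty cells -> not full
  row 9: 4 empty cells -> not full
  row 10: 0 empty cells -> FULL (clear)
Total rows cleared: 1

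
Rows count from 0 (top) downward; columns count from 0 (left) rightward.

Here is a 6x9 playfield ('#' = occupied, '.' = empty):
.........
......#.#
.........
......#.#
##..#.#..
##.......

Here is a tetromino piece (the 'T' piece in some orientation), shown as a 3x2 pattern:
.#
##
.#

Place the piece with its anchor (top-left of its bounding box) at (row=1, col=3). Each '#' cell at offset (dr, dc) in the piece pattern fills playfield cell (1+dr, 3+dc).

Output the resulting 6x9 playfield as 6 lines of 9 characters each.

Fill (1+0,3+1) = (1,4)
Fill (1+1,3+0) = (2,3)
Fill (1+1,3+1) = (2,4)
Fill (1+2,3+1) = (3,4)

Answer: .........
....#.#.#
...##....
....#.#.#
##..#.#..
##.......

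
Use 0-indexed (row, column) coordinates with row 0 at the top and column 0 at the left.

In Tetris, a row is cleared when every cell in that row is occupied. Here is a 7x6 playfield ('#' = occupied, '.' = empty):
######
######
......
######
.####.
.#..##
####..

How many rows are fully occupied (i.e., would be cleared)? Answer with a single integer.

Answer: 3

Derivation:
Check each row:
  row 0: 0 empty cells -> FULL (clear)
  row 1: 0 empty cells -> FULL (clear)
  row 2: 6 empty cells -> not full
  row 3: 0 empty cells -> FULL (clear)
  row 4: 2 empty cells -> not full
  row 5: 3 empty cells -> not full
  row 6: 2 empty cells -> not full
Total rows cleared: 3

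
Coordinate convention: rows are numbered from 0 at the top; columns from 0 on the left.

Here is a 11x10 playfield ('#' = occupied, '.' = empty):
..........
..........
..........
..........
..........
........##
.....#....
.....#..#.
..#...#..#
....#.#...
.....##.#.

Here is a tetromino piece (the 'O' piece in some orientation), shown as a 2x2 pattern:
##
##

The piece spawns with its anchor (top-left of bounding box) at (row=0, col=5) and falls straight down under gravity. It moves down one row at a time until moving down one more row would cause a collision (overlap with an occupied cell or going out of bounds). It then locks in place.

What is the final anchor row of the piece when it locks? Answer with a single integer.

Spawn at (row=0, col=5). Try each row:
  row 0: fits
  row 1: fits
  row 2: fits
  row 3: fits
  row 4: fits
  row 5: blocked -> lock at row 4

Answer: 4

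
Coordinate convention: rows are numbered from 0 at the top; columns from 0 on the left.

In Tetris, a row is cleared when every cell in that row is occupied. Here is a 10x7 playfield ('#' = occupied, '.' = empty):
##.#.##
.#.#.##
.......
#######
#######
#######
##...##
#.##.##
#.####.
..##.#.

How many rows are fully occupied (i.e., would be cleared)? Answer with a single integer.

Answer: 3

Derivation:
Check each row:
  row 0: 2 empty cells -> not full
  row 1: 3 empty cells -> not full
  row 2: 7 empty cells -> not full
  row 3: 0 empty cells -> FULL (clear)
  row 4: 0 empty cells -> FULL (clear)
  row 5: 0 empty cells -> FULL (clear)
  row 6: 3 empty cells -> not full
  row 7: 2 empty cells -> not full
  row 8: 2 empty cells -> not full
  row 9: 4 empty cells -> not full
Total rows cleared: 3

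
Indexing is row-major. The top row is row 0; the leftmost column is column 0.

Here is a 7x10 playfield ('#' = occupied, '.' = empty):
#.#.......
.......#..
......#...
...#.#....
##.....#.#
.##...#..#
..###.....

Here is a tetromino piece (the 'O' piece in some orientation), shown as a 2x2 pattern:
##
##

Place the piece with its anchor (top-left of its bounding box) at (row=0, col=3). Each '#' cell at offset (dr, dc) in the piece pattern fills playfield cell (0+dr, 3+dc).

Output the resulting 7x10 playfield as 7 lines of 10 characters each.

Fill (0+0,3+0) = (0,3)
Fill (0+0,3+1) = (0,4)
Fill (0+1,3+0) = (1,3)
Fill (0+1,3+1) = (1,4)

Answer: #.###.....
...##..#..
......#...
...#.#....
##.....#.#
.##...#..#
..###.....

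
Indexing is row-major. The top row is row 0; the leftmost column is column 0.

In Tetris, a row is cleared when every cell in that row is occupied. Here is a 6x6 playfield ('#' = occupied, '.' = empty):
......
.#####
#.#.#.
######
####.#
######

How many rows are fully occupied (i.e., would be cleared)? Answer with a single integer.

Answer: 2

Derivation:
Check each row:
  row 0: 6 empty cells -> not full
  row 1: 1 empty cell -> not full
  row 2: 3 empty cells -> not full
  row 3: 0 empty cells -> FULL (clear)
  row 4: 1 empty cell -> not full
  row 5: 0 empty cells -> FULL (clear)
Total rows cleared: 2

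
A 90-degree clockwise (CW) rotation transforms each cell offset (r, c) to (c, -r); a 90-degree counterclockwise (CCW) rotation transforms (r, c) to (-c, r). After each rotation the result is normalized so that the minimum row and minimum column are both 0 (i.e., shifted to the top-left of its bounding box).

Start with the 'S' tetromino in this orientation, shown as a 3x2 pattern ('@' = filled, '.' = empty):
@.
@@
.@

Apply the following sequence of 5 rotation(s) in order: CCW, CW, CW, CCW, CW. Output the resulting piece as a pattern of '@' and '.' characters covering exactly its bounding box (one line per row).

Answer: .@@
@@.

Derivation:
Start:
@.
@@
.@
After rotation 1 (CCW):
.@@
@@.
After rotation 2 (CW):
@.
@@
.@
After rotation 3 (CW):
.@@
@@.
After rotation 4 (CCW):
@.
@@
.@
After rotation 5 (CW):
.@@
@@.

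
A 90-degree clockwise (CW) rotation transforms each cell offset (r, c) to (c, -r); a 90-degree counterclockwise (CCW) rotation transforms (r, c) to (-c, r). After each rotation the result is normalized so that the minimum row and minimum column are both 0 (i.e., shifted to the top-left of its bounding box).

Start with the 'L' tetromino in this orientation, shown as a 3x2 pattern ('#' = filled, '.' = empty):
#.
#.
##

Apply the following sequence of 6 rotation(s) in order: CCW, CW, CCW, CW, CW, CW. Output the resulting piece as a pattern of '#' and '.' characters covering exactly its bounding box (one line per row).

Start:
#.
#.
##
After rotation 1 (CCW):
..#
###
After rotation 2 (CW):
#.
#.
##
After rotation 3 (CCW):
..#
###
After rotation 4 (CW):
#.
#.
##
After rotation 5 (CW):
###
#..
After rotation 6 (CW):
##
.#
.#

Answer: ##
.#
.#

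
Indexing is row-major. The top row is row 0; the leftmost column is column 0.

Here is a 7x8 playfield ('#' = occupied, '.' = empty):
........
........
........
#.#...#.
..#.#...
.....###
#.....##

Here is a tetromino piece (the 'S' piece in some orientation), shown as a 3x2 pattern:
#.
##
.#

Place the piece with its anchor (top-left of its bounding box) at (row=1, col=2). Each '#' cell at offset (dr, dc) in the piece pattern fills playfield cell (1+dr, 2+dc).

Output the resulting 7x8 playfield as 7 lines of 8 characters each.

Answer: ........
..#.....
..##....
#.##..#.
..#.#...
.....###
#.....##

Derivation:
Fill (1+0,2+0) = (1,2)
Fill (1+1,2+0) = (2,2)
Fill (1+1,2+1) = (2,3)
Fill (1+2,2+1) = (3,3)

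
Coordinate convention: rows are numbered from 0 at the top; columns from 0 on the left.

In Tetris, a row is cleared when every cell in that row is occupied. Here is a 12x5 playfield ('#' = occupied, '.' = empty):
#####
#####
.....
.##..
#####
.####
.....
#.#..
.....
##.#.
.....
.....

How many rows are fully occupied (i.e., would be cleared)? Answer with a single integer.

Check each row:
  row 0: 0 empty cells -> FULL (clear)
  row 1: 0 empty cells -> FULL (clear)
  row 2: 5 empty cells -> not full
  row 3: 3 empty cells -> not full
  row 4: 0 empty cells -> FULL (clear)
  row 5: 1 empty cell -> not full
  row 6: 5 empty cells -> not full
  row 7: 3 empty cells -> not full
  row 8: 5 empty cells -> not full
  row 9: 2 empty cells -> not full
  row 10: 5 empty cells -> not full
  row 11: 5 empty cells -> not full
Total rows cleared: 3

Answer: 3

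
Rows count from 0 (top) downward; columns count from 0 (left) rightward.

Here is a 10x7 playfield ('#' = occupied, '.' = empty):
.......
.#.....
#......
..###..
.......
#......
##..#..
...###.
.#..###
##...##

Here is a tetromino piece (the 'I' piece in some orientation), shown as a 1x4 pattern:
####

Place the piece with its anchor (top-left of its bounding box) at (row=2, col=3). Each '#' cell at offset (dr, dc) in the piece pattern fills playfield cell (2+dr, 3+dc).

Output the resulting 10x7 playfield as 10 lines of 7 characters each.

Answer: .......
.#.....
#..####
..###..
.......
#......
##..#..
...###.
.#..###
##...##

Derivation:
Fill (2+0,3+0) = (2,3)
Fill (2+0,3+1) = (2,4)
Fill (2+0,3+2) = (2,5)
Fill (2+0,3+3) = (2,6)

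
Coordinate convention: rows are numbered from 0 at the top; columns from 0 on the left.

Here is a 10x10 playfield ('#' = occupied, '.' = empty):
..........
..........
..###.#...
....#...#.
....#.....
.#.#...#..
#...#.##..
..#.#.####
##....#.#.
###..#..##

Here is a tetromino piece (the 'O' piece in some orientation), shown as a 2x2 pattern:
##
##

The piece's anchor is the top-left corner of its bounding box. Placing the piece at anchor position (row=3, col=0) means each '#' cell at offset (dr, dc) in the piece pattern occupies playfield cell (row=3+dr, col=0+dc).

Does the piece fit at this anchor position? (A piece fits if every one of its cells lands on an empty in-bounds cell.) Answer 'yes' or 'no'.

Answer: yes

Derivation:
Check each piece cell at anchor (3, 0):
  offset (0,0) -> (3,0): empty -> OK
  offset (0,1) -> (3,1): empty -> OK
  offset (1,0) -> (4,0): empty -> OK
  offset (1,1) -> (4,1): empty -> OK
All cells valid: yes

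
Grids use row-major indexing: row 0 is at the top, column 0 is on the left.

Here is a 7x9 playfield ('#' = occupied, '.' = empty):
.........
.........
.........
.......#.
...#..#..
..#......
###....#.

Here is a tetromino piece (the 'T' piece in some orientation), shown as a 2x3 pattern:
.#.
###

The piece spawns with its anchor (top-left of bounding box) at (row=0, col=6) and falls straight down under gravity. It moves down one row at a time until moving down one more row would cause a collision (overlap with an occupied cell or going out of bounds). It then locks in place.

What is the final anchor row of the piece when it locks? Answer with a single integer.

Answer: 1

Derivation:
Spawn at (row=0, col=6). Try each row:
  row 0: fits
  row 1: fits
  row 2: blocked -> lock at row 1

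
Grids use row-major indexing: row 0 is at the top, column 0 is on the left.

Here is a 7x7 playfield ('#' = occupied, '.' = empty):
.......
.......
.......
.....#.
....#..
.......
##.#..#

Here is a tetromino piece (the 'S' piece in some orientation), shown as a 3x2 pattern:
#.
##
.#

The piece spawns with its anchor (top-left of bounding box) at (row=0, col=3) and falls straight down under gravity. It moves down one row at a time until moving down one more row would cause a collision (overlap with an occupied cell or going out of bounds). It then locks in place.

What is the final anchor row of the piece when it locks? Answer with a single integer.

Spawn at (row=0, col=3). Try each row:
  row 0: fits
  row 1: fits
  row 2: blocked -> lock at row 1

Answer: 1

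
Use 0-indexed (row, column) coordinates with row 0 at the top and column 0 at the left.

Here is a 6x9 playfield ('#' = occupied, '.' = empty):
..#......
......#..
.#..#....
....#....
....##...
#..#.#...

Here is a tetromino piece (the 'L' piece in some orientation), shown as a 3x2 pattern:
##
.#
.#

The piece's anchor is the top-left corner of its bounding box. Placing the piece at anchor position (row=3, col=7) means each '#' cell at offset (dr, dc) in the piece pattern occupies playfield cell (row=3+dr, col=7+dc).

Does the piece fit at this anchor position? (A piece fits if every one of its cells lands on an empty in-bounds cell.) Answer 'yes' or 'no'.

Check each piece cell at anchor (3, 7):
  offset (0,0) -> (3,7): empty -> OK
  offset (0,1) -> (3,8): empty -> OK
  offset (1,1) -> (4,8): empty -> OK
  offset (2,1) -> (5,8): empty -> OK
All cells valid: yes

Answer: yes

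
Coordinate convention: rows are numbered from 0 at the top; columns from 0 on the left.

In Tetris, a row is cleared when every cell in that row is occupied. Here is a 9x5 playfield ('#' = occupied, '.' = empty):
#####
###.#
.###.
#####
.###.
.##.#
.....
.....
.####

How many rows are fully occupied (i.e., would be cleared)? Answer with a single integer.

Answer: 2

Derivation:
Check each row:
  row 0: 0 empty cells -> FULL (clear)
  row 1: 1 empty cell -> not full
  row 2: 2 empty cells -> not full
  row 3: 0 empty cells -> FULL (clear)
  row 4: 2 empty cells -> not full
  row 5: 2 empty cells -> not full
  row 6: 5 empty cells -> not full
  row 7: 5 empty cells -> not full
  row 8: 1 empty cell -> not full
Total rows cleared: 2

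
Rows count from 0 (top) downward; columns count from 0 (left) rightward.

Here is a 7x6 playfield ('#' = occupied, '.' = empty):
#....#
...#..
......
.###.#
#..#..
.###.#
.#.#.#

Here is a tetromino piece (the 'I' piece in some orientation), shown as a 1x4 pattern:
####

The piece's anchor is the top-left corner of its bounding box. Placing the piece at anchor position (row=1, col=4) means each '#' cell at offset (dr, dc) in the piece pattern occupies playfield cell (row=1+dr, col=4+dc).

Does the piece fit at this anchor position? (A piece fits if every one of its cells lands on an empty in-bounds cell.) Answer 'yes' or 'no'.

Check each piece cell at anchor (1, 4):
  offset (0,0) -> (1,4): empty -> OK
  offset (0,1) -> (1,5): empty -> OK
  offset (0,2) -> (1,6): out of bounds -> FAIL
  offset (0,3) -> (1,7): out of bounds -> FAIL
All cells valid: no

Answer: no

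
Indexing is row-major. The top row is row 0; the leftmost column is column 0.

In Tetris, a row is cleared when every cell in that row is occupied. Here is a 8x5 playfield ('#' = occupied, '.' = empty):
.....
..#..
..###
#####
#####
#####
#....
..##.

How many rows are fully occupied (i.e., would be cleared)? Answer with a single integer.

Answer: 3

Derivation:
Check each row:
  row 0: 5 empty cells -> not full
  row 1: 4 empty cells -> not full
  row 2: 2 empty cells -> not full
  row 3: 0 empty cells -> FULL (clear)
  row 4: 0 empty cells -> FULL (clear)
  row 5: 0 empty cells -> FULL (clear)
  row 6: 4 empty cells -> not full
  row 7: 3 empty cells -> not full
Total rows cleared: 3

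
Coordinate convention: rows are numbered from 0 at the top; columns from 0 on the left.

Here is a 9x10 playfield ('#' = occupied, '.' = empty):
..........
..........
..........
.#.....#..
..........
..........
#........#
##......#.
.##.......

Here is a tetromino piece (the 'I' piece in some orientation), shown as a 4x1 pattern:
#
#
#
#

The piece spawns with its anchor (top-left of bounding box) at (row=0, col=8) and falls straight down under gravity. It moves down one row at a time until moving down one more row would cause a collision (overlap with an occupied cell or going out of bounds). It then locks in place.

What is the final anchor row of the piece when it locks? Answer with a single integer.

Answer: 3

Derivation:
Spawn at (row=0, col=8). Try each row:
  row 0: fits
  row 1: fits
  row 2: fits
  row 3: fits
  row 4: blocked -> lock at row 3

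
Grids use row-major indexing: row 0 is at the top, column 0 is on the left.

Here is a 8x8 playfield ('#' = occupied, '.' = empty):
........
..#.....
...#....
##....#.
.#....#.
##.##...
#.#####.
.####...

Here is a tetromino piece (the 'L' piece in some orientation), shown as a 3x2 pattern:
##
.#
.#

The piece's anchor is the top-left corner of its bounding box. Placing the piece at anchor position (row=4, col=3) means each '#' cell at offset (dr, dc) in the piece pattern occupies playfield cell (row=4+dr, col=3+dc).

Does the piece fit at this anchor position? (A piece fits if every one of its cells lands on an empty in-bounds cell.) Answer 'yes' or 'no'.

Check each piece cell at anchor (4, 3):
  offset (0,0) -> (4,3): empty -> OK
  offset (0,1) -> (4,4): empty -> OK
  offset (1,1) -> (5,4): occupied ('#') -> FAIL
  offset (2,1) -> (6,4): occupied ('#') -> FAIL
All cells valid: no

Answer: no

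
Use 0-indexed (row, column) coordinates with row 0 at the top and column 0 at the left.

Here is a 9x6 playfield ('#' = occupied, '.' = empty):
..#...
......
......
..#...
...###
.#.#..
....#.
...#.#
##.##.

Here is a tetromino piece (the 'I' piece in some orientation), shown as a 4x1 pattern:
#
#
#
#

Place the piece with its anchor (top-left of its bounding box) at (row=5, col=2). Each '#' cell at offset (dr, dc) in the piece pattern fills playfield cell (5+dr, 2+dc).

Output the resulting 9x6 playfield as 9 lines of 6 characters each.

Fill (5+0,2+0) = (5,2)
Fill (5+1,2+0) = (6,2)
Fill (5+2,2+0) = (7,2)
Fill (5+3,2+0) = (8,2)

Answer: ..#...
......
......
..#...
...###
.###..
..#.#.
..##.#
#####.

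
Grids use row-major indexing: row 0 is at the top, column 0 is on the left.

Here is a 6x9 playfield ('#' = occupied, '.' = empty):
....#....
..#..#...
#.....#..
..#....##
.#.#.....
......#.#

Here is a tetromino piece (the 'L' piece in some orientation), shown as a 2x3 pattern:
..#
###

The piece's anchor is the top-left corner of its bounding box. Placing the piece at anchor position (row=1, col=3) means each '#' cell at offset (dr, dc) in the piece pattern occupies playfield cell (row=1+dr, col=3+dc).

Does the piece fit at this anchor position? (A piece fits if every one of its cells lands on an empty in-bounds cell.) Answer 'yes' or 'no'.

Check each piece cell at anchor (1, 3):
  offset (0,2) -> (1,5): occupied ('#') -> FAIL
  offset (1,0) -> (2,3): empty -> OK
  offset (1,1) -> (2,4): empty -> OK
  offset (1,2) -> (2,5): empty -> OK
All cells valid: no

Answer: no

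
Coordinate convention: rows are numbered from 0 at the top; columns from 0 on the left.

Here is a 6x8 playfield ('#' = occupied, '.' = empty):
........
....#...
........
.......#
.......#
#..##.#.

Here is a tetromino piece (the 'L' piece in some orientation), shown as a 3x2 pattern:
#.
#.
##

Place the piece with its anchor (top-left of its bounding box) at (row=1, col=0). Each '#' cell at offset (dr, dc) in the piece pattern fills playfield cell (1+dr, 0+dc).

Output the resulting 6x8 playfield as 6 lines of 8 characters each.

Answer: ........
#...#...
#.......
##.....#
.......#
#..##.#.

Derivation:
Fill (1+0,0+0) = (1,0)
Fill (1+1,0+0) = (2,0)
Fill (1+2,0+0) = (3,0)
Fill (1+2,0+1) = (3,1)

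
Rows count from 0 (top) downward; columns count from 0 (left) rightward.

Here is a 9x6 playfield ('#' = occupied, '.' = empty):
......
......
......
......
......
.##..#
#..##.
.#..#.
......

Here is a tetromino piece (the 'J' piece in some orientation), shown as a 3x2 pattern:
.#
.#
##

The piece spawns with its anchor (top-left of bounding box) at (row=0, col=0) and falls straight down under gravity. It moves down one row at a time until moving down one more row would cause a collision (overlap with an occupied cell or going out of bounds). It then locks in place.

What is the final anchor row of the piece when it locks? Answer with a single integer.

Answer: 2

Derivation:
Spawn at (row=0, col=0). Try each row:
  row 0: fits
  row 1: fits
  row 2: fits
  row 3: blocked -> lock at row 2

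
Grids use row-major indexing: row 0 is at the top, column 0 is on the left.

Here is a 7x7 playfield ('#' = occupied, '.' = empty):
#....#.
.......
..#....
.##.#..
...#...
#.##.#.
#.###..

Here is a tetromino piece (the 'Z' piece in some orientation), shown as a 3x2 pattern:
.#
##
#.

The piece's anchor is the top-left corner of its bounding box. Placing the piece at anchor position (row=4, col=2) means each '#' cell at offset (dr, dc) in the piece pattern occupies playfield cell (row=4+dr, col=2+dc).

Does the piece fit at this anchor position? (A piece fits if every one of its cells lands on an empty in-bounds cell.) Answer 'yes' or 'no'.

Answer: no

Derivation:
Check each piece cell at anchor (4, 2):
  offset (0,1) -> (4,3): occupied ('#') -> FAIL
  offset (1,0) -> (5,2): occupied ('#') -> FAIL
  offset (1,1) -> (5,3): occupied ('#') -> FAIL
  offset (2,0) -> (6,2): occupied ('#') -> FAIL
All cells valid: no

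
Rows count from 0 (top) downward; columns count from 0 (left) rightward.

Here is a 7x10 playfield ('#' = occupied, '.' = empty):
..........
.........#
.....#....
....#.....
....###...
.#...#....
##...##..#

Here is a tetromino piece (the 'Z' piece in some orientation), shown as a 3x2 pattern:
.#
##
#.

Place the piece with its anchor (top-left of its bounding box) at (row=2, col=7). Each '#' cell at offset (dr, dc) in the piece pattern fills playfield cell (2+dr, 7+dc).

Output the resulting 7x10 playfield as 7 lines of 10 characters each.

Answer: ..........
.........#
.....#..#.
....#..##.
....####..
.#...#....
##...##..#

Derivation:
Fill (2+0,7+1) = (2,8)
Fill (2+1,7+0) = (3,7)
Fill (2+1,7+1) = (3,8)
Fill (2+2,7+0) = (4,7)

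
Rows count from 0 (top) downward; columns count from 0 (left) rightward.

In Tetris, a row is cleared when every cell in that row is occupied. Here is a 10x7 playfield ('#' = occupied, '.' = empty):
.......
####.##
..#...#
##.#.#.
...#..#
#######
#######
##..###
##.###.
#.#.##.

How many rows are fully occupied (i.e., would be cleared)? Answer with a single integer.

Check each row:
  row 0: 7 empty cells -> not full
  row 1: 1 empty cell -> not full
  row 2: 5 empty cells -> not full
  row 3: 3 empty cells -> not full
  row 4: 5 empty cells -> not full
  row 5: 0 empty cells -> FULL (clear)
  row 6: 0 empty cells -> FULL (clear)
  row 7: 2 empty cells -> not full
  row 8: 2 empty cells -> not full
  row 9: 3 empty cells -> not full
Total rows cleared: 2

Answer: 2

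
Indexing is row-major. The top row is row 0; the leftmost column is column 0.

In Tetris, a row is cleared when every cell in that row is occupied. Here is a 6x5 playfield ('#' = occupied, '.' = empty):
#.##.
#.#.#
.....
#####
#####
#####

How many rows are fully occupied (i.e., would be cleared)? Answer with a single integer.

Check each row:
  row 0: 2 empty cells -> not full
  row 1: 2 empty cells -> not full
  row 2: 5 empty cells -> not full
  row 3: 0 empty cells -> FULL (clear)
  row 4: 0 empty cells -> FULL (clear)
  row 5: 0 empty cells -> FULL (clear)
Total rows cleared: 3

Answer: 3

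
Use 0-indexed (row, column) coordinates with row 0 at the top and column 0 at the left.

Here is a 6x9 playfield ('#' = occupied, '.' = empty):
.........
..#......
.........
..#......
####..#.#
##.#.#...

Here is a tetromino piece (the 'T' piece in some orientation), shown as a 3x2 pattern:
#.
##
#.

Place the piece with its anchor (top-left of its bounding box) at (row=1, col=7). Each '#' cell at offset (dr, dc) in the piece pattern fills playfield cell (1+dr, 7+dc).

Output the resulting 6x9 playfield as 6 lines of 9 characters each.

Answer: .........
..#....#.
.......##
..#....#.
####..#.#
##.#.#...

Derivation:
Fill (1+0,7+0) = (1,7)
Fill (1+1,7+0) = (2,7)
Fill (1+1,7+1) = (2,8)
Fill (1+2,7+0) = (3,7)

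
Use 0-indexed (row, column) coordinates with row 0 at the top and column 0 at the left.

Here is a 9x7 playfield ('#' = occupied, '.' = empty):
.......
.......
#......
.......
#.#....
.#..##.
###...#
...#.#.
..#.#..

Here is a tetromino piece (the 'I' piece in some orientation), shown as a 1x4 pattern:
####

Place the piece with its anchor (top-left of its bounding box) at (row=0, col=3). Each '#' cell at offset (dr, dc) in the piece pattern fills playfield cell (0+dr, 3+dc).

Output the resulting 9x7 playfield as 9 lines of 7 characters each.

Answer: ...####
.......
#......
.......
#.#....
.#..##.
###...#
...#.#.
..#.#..

Derivation:
Fill (0+0,3+0) = (0,3)
Fill (0+0,3+1) = (0,4)
Fill (0+0,3+2) = (0,5)
Fill (0+0,3+3) = (0,6)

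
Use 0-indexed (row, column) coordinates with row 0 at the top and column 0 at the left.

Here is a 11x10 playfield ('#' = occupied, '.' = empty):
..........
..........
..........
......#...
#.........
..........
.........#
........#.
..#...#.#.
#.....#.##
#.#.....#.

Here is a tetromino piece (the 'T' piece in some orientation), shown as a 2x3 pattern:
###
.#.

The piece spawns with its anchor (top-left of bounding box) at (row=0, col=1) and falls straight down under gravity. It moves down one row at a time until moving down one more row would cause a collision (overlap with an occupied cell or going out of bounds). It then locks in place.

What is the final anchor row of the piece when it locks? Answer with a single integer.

Spawn at (row=0, col=1). Try each row:
  row 0: fits
  row 1: fits
  row 2: fits
  row 3: fits
  row 4: fits
  row 5: fits
  row 6: fits
  row 7: blocked -> lock at row 6

Answer: 6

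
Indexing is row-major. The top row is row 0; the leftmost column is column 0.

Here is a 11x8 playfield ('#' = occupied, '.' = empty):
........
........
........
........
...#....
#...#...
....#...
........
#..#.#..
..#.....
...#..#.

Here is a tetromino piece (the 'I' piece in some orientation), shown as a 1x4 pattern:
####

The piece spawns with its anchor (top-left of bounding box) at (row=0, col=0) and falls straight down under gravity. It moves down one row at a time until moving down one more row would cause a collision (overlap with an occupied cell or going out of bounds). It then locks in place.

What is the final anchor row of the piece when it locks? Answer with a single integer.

Answer: 3

Derivation:
Spawn at (row=0, col=0). Try each row:
  row 0: fits
  row 1: fits
  row 2: fits
  row 3: fits
  row 4: blocked -> lock at row 3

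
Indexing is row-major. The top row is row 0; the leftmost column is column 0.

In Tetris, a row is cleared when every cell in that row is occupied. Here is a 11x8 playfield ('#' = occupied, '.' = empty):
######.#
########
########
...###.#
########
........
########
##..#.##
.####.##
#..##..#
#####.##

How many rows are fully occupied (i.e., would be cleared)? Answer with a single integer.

Check each row:
  row 0: 1 empty cell -> not full
  row 1: 0 empty cells -> FULL (clear)
  row 2: 0 empty cells -> FULL (clear)
  row 3: 4 empty cells -> not full
  row 4: 0 empty cells -> FULL (clear)
  row 5: 8 empty cells -> not full
  row 6: 0 empty cells -> FULL (clear)
  row 7: 3 empty cells -> not full
  row 8: 2 empty cells -> not full
  row 9: 4 empty cells -> not full
  row 10: 1 empty cell -> not full
Total rows cleared: 4

Answer: 4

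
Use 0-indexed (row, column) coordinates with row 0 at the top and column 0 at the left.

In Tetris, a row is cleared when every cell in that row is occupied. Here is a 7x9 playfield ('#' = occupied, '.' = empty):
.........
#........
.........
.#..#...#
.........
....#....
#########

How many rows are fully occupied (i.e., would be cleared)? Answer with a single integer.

Answer: 1

Derivation:
Check each row:
  row 0: 9 empty cells -> not full
  row 1: 8 empty cells -> not full
  row 2: 9 empty cells -> not full
  row 3: 6 empty cells -> not full
  row 4: 9 empty cells -> not full
  row 5: 8 empty cells -> not full
  row 6: 0 empty cells -> FULL (clear)
Total rows cleared: 1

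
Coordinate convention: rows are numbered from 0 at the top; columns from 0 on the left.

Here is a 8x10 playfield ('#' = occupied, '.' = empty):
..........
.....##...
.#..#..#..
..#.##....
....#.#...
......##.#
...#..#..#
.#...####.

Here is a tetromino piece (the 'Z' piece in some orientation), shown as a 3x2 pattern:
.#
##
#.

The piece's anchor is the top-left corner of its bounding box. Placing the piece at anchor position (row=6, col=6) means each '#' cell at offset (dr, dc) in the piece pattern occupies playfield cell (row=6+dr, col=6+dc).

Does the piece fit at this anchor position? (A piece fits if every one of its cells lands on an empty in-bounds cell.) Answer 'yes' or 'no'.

Check each piece cell at anchor (6, 6):
  offset (0,1) -> (6,7): empty -> OK
  offset (1,0) -> (7,6): occupied ('#') -> FAIL
  offset (1,1) -> (7,7): occupied ('#') -> FAIL
  offset (2,0) -> (8,6): out of bounds -> FAIL
All cells valid: no

Answer: no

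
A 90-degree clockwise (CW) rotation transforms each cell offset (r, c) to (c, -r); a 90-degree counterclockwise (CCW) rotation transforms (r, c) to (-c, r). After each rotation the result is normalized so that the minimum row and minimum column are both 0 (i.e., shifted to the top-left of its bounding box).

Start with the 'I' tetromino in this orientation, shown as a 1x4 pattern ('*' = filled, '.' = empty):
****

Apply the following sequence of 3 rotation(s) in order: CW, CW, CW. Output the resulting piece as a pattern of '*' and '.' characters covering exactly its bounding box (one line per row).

Start:
****
After rotation 1 (CW):
*
*
*
*
After rotation 2 (CW):
****
After rotation 3 (CW):
*
*
*
*

Answer: *
*
*
*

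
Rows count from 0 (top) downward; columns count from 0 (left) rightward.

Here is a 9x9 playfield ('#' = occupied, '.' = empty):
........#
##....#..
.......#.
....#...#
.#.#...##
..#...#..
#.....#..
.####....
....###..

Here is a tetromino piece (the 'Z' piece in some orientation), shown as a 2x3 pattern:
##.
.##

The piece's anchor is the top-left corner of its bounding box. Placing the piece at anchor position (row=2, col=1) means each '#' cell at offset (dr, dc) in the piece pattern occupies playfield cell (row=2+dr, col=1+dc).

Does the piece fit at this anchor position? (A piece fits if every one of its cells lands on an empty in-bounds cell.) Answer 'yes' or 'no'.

Check each piece cell at anchor (2, 1):
  offset (0,0) -> (2,1): empty -> OK
  offset (0,1) -> (2,2): empty -> OK
  offset (1,1) -> (3,2): empty -> OK
  offset (1,2) -> (3,3): empty -> OK
All cells valid: yes

Answer: yes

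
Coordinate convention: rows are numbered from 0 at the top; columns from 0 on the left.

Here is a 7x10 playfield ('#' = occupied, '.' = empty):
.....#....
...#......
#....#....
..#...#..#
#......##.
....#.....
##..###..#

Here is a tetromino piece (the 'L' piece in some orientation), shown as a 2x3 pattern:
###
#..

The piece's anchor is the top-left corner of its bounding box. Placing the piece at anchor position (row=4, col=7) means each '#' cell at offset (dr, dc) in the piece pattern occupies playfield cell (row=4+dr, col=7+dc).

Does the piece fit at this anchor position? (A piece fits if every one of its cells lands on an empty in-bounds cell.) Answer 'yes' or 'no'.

Check each piece cell at anchor (4, 7):
  offset (0,0) -> (4,7): occupied ('#') -> FAIL
  offset (0,1) -> (4,8): occupied ('#') -> FAIL
  offset (0,2) -> (4,9): empty -> OK
  offset (1,0) -> (5,7): empty -> OK
All cells valid: no

Answer: no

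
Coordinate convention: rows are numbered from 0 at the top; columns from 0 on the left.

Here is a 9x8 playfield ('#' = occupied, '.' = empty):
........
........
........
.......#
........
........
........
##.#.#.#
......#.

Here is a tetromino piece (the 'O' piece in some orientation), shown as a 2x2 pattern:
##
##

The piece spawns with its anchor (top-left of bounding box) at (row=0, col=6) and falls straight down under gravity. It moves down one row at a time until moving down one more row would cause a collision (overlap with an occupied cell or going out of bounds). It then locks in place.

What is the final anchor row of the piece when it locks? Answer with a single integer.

Answer: 1

Derivation:
Spawn at (row=0, col=6). Try each row:
  row 0: fits
  row 1: fits
  row 2: blocked -> lock at row 1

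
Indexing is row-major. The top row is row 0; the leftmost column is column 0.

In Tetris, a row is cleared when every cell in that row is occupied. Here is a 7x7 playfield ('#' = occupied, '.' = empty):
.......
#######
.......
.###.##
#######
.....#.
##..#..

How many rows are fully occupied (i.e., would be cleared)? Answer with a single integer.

Check each row:
  row 0: 7 empty cells -> not full
  row 1: 0 empty cells -> FULL (clear)
  row 2: 7 empty cells -> not full
  row 3: 2 empty cells -> not full
  row 4: 0 empty cells -> FULL (clear)
  row 5: 6 empty cells -> not full
  row 6: 4 empty cells -> not full
Total rows cleared: 2

Answer: 2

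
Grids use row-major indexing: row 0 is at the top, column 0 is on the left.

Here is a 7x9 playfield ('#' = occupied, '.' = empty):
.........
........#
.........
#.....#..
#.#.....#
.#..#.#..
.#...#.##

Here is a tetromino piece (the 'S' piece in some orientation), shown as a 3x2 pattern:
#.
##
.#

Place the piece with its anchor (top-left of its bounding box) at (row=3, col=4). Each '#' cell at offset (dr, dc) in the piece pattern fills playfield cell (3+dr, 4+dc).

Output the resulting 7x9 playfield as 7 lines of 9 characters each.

Fill (3+0,4+0) = (3,4)
Fill (3+1,4+0) = (4,4)
Fill (3+1,4+1) = (4,5)
Fill (3+2,4+1) = (5,5)

Answer: .........
........#
.........
#...#.#..
#.#.##..#
.#..###..
.#...#.##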